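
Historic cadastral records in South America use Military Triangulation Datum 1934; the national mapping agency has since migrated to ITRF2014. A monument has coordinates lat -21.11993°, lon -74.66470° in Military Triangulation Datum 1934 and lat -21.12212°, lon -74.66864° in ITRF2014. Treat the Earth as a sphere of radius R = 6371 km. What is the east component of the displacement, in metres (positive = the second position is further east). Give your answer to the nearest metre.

Δφ = -21.12212° − -21.11993° = -0.00219°; Δλ = -74.66864° − -74.66470° = -0.00394°.
1° along a meridian = πR/180 = 111195 m.
ΔN = Δφ × 111195 = -243.5 m; ΔE = Δλ × 111195 × cos(-21.11993°) = -0.00394 × 111195 × 0.932828 = -408.7 m.

ΔE = -409 m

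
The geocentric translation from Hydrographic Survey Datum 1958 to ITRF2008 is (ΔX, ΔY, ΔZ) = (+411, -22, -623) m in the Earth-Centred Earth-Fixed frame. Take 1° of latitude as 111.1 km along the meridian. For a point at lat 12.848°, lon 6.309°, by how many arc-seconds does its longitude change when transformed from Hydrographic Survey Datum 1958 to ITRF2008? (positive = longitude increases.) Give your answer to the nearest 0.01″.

sin φ = 0.222365, cos φ = 0.974963, sin λ = 0.109890, cos λ = 0.993944.
East component: ΔE = −sin λ·ΔX + cos λ·ΔY = −(0.109890)(411) + (0.993944)(-22) = -67.03 m.
1° of latitude spans 111100 m; at latitude φ, 1° of longitude spans that × cos φ = 108318.4 m, so Δλ = -67.03 / 108318.4 × 3600 = -2.228″.

Δλ = -2.23″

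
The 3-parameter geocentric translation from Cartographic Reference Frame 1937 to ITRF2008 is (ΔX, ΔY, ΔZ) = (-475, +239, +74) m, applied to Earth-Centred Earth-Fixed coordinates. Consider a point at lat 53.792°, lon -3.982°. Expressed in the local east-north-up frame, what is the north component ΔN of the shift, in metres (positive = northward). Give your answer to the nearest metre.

ΔN = 439 m

At φ = 53.792°, λ = -3.982°: sin φ = 0.806878, cos φ = 0.590718, sin λ = -0.069443, cos λ = 0.997586.
ΔN = −sin φ cos λ·ΔX − sin φ sin λ·ΔY + cos φ·ΔZ = −(0.806878)(0.997586)(-475) − (0.806878)(-0.069443)(239) + (0.590718)(74) = 439.45 m.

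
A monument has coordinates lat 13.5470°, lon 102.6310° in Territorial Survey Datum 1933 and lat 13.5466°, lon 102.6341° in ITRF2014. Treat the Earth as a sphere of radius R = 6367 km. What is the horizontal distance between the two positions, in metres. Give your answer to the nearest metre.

Δφ = 13.5466° − 13.5470° = -0.0004°; Δλ = 102.6341° − 102.6310° = +0.0031°.
1° along a meridian = πR/180 = 111125 m.
ΔN = Δφ × 111125 = -44.5 m; ΔE = Δλ × 111125 × cos(13.5470°) = +0.0031 × 111125 × 0.972178 = 334.9 m.
Distance = √(ΔE² + ΔN²) = √(334.9² + (-44.5)²) = 337.8 m.

338 m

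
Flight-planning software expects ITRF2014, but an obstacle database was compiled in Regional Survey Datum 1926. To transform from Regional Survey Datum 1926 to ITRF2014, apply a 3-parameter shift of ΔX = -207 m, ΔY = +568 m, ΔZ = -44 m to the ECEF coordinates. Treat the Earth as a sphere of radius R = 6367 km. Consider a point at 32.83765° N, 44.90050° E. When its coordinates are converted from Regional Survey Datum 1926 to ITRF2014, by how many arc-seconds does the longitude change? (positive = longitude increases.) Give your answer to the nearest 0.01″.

sin φ = 0.542260, cos φ = 0.840210, sin λ = 0.705878, cos λ = 0.708334.
East component: ΔE = −sin λ·ΔX + cos λ·ΔY = −(0.705878)(-207) + (0.708334)(568) = 548.45 m.
1° of latitude spans πR/180 = 111125 m; at latitude φ, 1° of longitude spans that × cos φ = 93368.5 m, so Δλ = 548.45 / 93368.5 × 3600 = 21.147″.

Δλ = 21.15″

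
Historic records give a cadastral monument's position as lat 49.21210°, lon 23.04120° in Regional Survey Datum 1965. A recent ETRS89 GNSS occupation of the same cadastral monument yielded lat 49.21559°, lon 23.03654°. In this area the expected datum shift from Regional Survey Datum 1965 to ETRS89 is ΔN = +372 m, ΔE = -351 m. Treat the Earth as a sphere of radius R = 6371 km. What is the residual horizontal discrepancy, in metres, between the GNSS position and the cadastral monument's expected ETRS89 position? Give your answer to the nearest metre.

20 m

Observed coordinate differences: Δφ = +0.00349°, Δλ = -0.00466°.
Converting to metres (1° lat = 111195 m, cos φ = 0.653261): observed ΔN = 388.1 m, observed ΔE = -338.5 m.
Subtracting the expected shift leaves a residual of 388.1 − (372) = 16.1 m north and -338.5 − (-351) = 12.5 m east.
Residual distance = √(16.1² + 12.5²) = 20.4 m.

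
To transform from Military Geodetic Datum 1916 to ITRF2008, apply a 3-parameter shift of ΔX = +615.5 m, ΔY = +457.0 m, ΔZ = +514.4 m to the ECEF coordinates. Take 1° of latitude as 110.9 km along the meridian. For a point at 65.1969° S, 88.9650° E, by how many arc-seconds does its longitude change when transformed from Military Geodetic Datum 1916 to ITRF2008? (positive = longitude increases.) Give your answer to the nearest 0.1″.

Δλ = -47.0″

sin φ = -0.907755, cos φ = 0.419501, sin λ = 0.999837, cos λ = 0.018063.
East component: ΔE = −sin λ·ΔX + cos λ·ΔY = −(0.999837)(615.5) + (0.018063)(457.0) = -607.14 m.
1° of latitude spans 110900 m; at latitude φ, 1° of longitude spans that × cos φ = 46522.7 m, so Δλ = -607.14 / 46522.7 × 3600 = -46.982″.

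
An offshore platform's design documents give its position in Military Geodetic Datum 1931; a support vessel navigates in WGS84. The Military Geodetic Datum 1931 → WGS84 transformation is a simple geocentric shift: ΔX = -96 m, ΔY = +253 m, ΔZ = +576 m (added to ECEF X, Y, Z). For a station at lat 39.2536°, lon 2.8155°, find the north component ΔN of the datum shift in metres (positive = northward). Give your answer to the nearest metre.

ΔN = 499 m

At φ = 39.2536°, λ = 2.8155°: sin φ = 0.632754, cos φ = 0.774353, sin λ = 0.049120, cos λ = 0.998793.
ΔN = −sin φ cos λ·ΔX − sin φ sin λ·ΔY + cos φ·ΔZ = −(0.632754)(0.998793)(-96) − (0.632754)(0.049120)(253) + (0.774353)(576) = 498.83 m.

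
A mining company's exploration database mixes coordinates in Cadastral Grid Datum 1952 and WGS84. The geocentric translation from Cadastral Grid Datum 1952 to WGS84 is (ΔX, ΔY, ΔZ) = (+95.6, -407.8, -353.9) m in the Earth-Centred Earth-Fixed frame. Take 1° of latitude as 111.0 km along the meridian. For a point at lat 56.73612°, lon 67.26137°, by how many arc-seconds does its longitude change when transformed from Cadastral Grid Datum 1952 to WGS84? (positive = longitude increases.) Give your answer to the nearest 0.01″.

Δλ = -14.53″

sin φ = 0.836153, cos φ = 0.548496, sin λ = 0.922278, cos λ = 0.386528.
East component: ΔE = −sin λ·ΔX + cos λ·ΔY = −(0.922278)(95.6) + (0.386528)(-407.8) = -245.80 m.
1° of latitude spans 111000 m; at latitude φ, 1° of longitude spans that × cos φ = 60883.0 m, so Δλ = -245.80 / 60883.0 × 3600 = -14.534″.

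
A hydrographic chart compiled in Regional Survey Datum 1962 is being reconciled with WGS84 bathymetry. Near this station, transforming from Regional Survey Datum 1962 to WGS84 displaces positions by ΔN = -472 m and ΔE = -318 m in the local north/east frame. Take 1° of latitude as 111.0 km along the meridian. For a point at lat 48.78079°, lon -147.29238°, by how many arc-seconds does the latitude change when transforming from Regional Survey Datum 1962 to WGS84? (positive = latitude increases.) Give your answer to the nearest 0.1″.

Δφ = -15.3″

1° of latitude = 111.0 km, so Δφ = -472.0 / 111000 = -0.0042523° = -15.308″.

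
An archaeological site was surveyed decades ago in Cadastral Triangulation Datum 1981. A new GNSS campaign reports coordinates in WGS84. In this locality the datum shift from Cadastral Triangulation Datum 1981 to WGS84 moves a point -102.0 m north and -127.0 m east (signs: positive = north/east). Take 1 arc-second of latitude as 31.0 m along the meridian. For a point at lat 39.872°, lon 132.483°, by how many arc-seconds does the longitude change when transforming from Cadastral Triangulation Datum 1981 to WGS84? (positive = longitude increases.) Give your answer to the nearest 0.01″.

Δλ = -5.34″

At latitude 39.872°, cos φ = 0.767479.
1″ of longitude at this latitude = 31.00 × cos φ = 23.7918 m, so Δλ = -127.0 / 23.7918 = -5.338″.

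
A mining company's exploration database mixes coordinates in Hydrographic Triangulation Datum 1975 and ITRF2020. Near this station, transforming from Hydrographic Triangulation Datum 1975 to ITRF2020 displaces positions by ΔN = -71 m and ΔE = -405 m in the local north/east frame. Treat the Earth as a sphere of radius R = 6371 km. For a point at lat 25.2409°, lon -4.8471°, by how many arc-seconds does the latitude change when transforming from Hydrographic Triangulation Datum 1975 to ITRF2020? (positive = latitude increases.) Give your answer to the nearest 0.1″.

Δφ = -2.3″

On a sphere of radius R, 1 rad of latitude = R, so Δφ = ΔN / R = -71.0 / 6371000 = -1.1144e-05 rad = -2.299″.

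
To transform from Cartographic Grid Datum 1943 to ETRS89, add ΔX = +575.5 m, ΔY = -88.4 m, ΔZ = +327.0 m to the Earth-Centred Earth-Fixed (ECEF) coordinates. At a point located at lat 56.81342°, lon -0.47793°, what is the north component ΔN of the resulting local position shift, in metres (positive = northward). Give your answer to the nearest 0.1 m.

The local north axis is (−sin φ cos λ, −sin φ sin λ, cos φ), giving ΔN = -481.615 − 0.617 + 178.989 = -303.24 m.

ΔN = -303.2 m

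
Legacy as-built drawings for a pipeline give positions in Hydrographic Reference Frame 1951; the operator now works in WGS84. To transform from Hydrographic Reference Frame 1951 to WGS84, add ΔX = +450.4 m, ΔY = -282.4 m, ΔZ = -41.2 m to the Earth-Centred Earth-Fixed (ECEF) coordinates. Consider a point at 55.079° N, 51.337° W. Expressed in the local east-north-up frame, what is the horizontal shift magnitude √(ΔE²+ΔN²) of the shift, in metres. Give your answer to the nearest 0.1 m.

469.1 m

At φ = 55.079°, λ = -51.337°: sin φ = 0.819942, cos φ = 0.572446, sin λ = -0.780834, cos λ = 0.624739.
ΔE = −sin λ·ΔX + cos λ·ΔY = −(-0.780834)·(450.4) + (0.624739)·(-282.4) = 175.26 m.
ΔN = −sin φ cos λ·ΔX − sin φ sin λ·ΔY + cos φ·ΔZ = −(0.819942)(0.624739)(450.4) − (0.819942)(-0.780834)(-282.4) + (0.572446)(-41.2) = -435.11 m.
Horizontal magnitude = √(ΔE² + ΔN²) = √(175.26² + (-435.11)²) = 469.08 m.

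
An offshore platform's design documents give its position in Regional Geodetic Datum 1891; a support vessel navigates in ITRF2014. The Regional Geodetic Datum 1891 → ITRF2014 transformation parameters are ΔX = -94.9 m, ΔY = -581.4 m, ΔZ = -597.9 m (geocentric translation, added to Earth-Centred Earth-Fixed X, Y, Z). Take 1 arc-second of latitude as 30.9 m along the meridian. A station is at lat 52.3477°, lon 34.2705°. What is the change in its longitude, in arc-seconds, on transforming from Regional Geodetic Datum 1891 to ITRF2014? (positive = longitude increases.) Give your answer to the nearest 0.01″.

sin φ = 0.791732, cos φ = 0.610868, sin λ = 0.563101, cos λ = 0.826388.
East component: ΔE = −sin λ·ΔX + cos λ·ΔY = −(0.563101)(-94.9) + (0.826388)(-581.4) = -427.02 m.
1° of latitude spans 3600 × 30.90 = 111240 m; at latitude φ, 1° of longitude spans that × cos φ = 67953.0 m, so Δλ = -427.02 / 67953.0 × 3600 = -22.623″.

Δλ = -22.62″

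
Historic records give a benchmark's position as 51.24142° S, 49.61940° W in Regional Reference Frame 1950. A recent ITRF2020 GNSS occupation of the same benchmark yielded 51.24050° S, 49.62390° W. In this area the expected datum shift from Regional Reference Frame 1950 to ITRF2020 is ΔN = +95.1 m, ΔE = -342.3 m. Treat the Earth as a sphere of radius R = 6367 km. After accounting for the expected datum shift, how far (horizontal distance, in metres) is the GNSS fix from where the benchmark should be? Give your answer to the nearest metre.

Observed coordinate differences: Δφ = +0.00092°, Δλ = -0.00450°.
Converting to metres (1° lat = 111125 m, cos φ = 0.626040): observed ΔN = 102.2 m, observed ΔE = -313.1 m.
Subtracting the expected shift leaves a residual of 102.2 − (95.1) = 7.1 m north and -313.1 − (-342.3) = 29.2 m east.
Residual distance = √(7.1² + 29.2²) = 30.1 m.

30 m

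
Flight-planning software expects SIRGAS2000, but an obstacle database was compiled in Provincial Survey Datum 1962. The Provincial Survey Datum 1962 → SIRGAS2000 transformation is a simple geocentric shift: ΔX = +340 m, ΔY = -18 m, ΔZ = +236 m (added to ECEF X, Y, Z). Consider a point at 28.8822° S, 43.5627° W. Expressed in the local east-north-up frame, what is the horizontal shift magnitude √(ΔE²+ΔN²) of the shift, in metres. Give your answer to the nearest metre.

The local east axis at (φ, λ) is (−sin λ, cos λ, 0), so ΔE = −sin(-43.5627°)·340 + cos(-43.5627°)·(-18) = 221.27 m.
The local north axis is (−sin φ cos λ, −sin φ sin λ, cos φ), giving ΔN = 119.000 + 5.992 + 206.645 = 331.64 m.
Horizontal magnitude = √(ΔE² + ΔN²) = √(221.27² + 331.64²) = 398.68 m.

399 m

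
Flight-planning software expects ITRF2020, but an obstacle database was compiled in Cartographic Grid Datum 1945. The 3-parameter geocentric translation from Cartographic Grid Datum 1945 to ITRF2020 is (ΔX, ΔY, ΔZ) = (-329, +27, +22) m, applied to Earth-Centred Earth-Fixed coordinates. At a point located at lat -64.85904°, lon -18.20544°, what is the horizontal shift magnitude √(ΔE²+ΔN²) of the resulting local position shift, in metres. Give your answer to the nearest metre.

At φ = -64.85904°, λ = -18.20544°: sin φ = -0.905265, cos φ = 0.424847, sin λ = -0.312425, cos λ = 0.949942.
ΔE = −sin λ·ΔX + cos λ·ΔY = −(-0.312425)·(-329) + (0.949942)·(27) = -77.14 m.
ΔN = −sin φ cos λ·ΔX − sin φ sin λ·ΔY + cos φ·ΔZ = −(-0.905265)(0.949942)(-329) − (-0.905265)(-0.312425)(27) + (0.424847)(22) = -281.21 m.
Horizontal magnitude = √(ΔE² + ΔN²) = √((-77.14)² + (-281.21)²) = 291.60 m.

292 m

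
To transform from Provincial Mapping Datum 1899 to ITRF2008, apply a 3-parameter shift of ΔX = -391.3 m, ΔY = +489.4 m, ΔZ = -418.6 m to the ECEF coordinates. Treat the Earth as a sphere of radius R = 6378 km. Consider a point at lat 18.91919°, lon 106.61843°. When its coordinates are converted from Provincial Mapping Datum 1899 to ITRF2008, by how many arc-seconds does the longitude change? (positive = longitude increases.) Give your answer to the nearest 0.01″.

sin φ = 0.324234, cos φ = 0.945977, sin λ = 0.958231, cos λ = -0.285997.
East component: ΔE = −sin λ·ΔX + cos λ·ΔY = −(0.958231)(-391.3) + (-0.285997)(489.4) = 234.99 m.
1° of latitude spans πR/180 = 111317 m; at latitude φ, 1° of longitude spans that × cos φ = 105303.4 m, so Δλ = 234.99 / 105303.4 × 3600 = 8.034″.

Δλ = 8.03″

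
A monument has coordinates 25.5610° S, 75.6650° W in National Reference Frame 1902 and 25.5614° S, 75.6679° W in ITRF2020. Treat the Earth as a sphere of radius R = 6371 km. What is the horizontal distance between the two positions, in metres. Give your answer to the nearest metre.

294 m

Δφ = -25.5614° − -25.5610° = -0.0004°; Δλ = -75.6679° − -75.6650° = -0.0029°.
1° along a meridian = πR/180 = 111195 m.
ΔN = Δφ × 111195 = -44.5 m; ΔE = Δλ × 111195 × cos(-25.5610°) = -0.0029 × 111195 × 0.902126 = -290.9 m.
Distance = √(ΔE² + ΔN²) = √((-290.9)² + (-44.5)²) = 294.3 m.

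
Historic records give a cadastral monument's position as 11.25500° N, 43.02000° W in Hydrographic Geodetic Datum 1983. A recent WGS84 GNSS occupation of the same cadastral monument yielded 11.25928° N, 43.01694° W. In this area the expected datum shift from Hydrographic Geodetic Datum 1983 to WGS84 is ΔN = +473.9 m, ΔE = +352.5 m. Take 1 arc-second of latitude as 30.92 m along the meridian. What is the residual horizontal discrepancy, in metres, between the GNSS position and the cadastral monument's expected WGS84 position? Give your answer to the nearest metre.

19 m

Observed coordinate differences: Δφ = +0.00428°, Δλ = +0.00306°.
Converting to metres (1° lat = 111312 m, cos φ = 0.980768): observed ΔN = 476.4 m, observed ΔE = 334.1 m.
Subtracting the expected shift leaves a residual of 476.4 − (473.9) = 2.5 m north and 334.1 − (352.5) = -18.4 m east.
Residual distance = √(2.5² + (-18.4)²) = 18.6 m.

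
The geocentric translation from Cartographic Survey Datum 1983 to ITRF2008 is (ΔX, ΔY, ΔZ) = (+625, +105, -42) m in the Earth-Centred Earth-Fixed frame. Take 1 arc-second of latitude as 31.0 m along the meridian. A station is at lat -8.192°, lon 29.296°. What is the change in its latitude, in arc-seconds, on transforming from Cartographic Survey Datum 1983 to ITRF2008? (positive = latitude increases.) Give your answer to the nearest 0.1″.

sin φ = -0.142491, cos φ = 0.989796, sin λ = 0.489322, cos λ = 0.872103.
North component: ΔN = −sin φ cos λ·ΔX − sin φ sin λ·ΔY + cos φ·ΔZ = −(-0.142491)(0.872103)(625) − (-0.142491)(0.489322)(105) + (0.989796)(-42) = 43.42 m.
1° of latitude spans 3600 × 31.00 = 111600 m, so Δφ = 43.42 / 111600 × 3600 = 1.401″.

Δφ = 1.4″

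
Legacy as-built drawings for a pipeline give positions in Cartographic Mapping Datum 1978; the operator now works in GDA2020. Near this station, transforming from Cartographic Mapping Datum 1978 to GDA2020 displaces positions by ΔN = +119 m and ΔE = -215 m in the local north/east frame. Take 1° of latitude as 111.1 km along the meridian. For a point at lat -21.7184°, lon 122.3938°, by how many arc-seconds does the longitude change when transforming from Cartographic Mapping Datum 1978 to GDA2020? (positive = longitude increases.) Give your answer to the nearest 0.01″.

Δλ = -7.50″

At latitude -21.7184°, cos φ = 0.929014.
1° of longitude at this latitude = 111.1 × cos φ = 103.21 km, so Δλ = -215.0 / 103213.4 = -0.0020831° = -7.499″.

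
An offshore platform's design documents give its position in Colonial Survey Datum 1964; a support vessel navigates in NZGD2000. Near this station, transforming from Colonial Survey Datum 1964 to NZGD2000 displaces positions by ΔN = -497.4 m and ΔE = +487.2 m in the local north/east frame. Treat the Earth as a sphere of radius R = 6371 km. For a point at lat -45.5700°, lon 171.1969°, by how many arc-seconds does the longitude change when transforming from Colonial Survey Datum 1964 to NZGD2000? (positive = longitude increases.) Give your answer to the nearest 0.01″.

Δλ = 22.53″

At latitude -45.5700°, cos φ = 0.700037.
One radian of longitude at latitude φ spans R cos φ, so Δλ = ΔE / (R cos φ) = 487.2 / (6371000 × 0.700037) = 1.0924e-04 rad = 22.532″.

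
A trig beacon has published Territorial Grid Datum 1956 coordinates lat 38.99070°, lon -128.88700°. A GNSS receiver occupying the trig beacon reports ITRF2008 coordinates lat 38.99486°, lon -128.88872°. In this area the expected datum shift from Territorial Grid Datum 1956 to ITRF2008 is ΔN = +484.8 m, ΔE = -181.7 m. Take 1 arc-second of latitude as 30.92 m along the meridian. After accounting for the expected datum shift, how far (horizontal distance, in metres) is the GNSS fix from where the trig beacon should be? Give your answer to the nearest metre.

39 m

Observed coordinate differences: Δφ = +0.00416°, Δλ = -0.00172°.
Converting to metres (1° lat = 111312 m, cos φ = 0.777248): observed ΔN = 463.1 m, observed ΔE = -148.8 m.
Subtracting the expected shift leaves a residual of 463.1 − (484.8) = -21.7 m north and -148.8 − (-181.7) = 32.9 m east.
Residual distance = √((-21.7)² + 32.9²) = 39.4 m.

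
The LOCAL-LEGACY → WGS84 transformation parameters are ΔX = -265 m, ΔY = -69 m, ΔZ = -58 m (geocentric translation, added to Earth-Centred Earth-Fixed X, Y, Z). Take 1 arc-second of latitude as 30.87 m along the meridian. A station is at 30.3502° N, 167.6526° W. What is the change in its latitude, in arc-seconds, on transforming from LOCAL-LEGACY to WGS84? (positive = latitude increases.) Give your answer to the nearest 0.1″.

Δφ = -6.1″

sin φ = 0.505284, cos φ = 0.862953, sin λ = -0.213839, cos λ = -0.976869.
North component: ΔN = −sin φ cos λ·ΔX − sin φ sin λ·ΔY + cos φ·ΔZ = −(0.505284)(-0.976869)(-265) − (0.505284)(-0.213839)(-69) + (0.862953)(-58) = -188.31 m.
1° of latitude spans 3600 × 30.87 = 111132 m, so Δφ = -188.31 / 111132 × 3600 = -6.100″.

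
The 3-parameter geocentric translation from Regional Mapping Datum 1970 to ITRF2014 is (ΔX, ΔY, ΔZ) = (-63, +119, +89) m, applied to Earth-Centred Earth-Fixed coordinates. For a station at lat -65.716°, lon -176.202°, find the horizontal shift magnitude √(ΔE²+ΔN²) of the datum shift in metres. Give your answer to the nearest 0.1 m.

At φ = -65.716°, λ = -176.202°: sin φ = -0.911518, cos φ = 0.411260, sin λ = -0.066239, cos λ = -0.997804.
ΔE = −sin λ·ΔX + cos λ·ΔY = −(-0.066239)·(-63) + (-0.997804)·(119) = -122.91 m.
ΔN = −sin φ cos λ·ΔX − sin φ sin λ·ΔY + cos φ·ΔZ = −(-0.911518)(-0.997804)(-63) − (-0.911518)(-0.066239)(119) + (0.411260)(89) = 86.72 m.
Horizontal magnitude = √(ΔE² + ΔN²) = √((-122.91)² + 86.72²) = 150.42 m.

150.4 m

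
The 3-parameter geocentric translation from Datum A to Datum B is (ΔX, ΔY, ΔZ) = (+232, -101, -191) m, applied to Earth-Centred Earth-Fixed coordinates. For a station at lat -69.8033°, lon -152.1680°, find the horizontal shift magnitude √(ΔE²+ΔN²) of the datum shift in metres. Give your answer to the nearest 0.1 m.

The local east axis at (φ, λ) is (−sin λ, cos λ, 0), so ΔE = −sin(-152.1680°)·232 + cos(-152.1680°)·(-101) = 197.63 m.
The local north axis is (−sin φ cos λ, −sin φ sin λ, cos φ), giving ΔN = -192.547 + 44.256 − 65.942 = -214.23 m.
Horizontal magnitude = √(ΔE² + ΔN²) = √(197.63² + (-214.23)²) = 291.47 m.

291.5 m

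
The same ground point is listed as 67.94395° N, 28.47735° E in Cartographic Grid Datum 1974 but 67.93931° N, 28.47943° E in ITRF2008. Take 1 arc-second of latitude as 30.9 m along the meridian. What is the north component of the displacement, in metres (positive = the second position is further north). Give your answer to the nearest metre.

ΔN = -516 m

Δφ = 67.93931° − 67.94395° = -0.00464°; Δλ = 28.47943° − 28.47735° = +0.00208°.
1° of latitude = 3600 × 30.90 = 111240 m.
ΔN = Δφ × 111240 = -516.2 m; ΔE = Δλ × 111240 × cos(67.94395°) = +0.00208 × 111240 × 0.375513 = 86.9 m.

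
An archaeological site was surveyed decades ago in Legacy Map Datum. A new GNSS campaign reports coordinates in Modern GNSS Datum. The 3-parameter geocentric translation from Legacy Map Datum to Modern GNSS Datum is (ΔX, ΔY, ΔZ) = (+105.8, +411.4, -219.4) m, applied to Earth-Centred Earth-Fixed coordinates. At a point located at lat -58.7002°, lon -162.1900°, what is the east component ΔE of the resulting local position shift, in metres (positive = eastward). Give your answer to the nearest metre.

The local east axis at (φ, λ) is (−sin λ, cos λ, 0), so ΔE = −sin(-162.1900°)·105.8 + cos(-162.1900°)·411.4 = -359.32 m.

ΔE = -359 m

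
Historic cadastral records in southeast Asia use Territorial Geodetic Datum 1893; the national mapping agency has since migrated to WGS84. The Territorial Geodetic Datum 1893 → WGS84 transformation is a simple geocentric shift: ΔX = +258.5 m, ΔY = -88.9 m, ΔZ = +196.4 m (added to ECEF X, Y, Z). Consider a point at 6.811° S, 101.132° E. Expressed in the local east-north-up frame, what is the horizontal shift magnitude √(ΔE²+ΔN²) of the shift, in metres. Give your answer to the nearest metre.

At φ = -6.811°, λ = 101.132°: sin φ = -0.118595, cos φ = 0.992943, sin λ = 0.981185, cos λ = -0.193070.
ΔE = −sin λ·ΔX + cos λ·ΔY = −(0.981185)·(258.5) + (-0.193070)·(-88.9) = -236.47 m.
ΔN = −sin φ cos λ·ΔX − sin φ sin λ·ΔY + cos φ·ΔZ = −(-0.118595)(-0.193070)(258.5) − (-0.118595)(0.981185)(-88.9) + (0.992943)(196.4) = 178.75 m.
Horizontal magnitude = √(ΔE² + ΔN²) = √((-236.47)² + 178.75²) = 296.43 m.

296 m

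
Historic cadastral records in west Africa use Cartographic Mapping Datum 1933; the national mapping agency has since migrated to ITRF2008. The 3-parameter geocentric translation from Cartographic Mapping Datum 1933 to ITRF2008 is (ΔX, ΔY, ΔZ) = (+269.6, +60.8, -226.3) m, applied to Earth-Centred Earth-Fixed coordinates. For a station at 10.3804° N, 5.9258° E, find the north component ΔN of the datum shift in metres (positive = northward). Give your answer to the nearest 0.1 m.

At φ = 10.3804°, λ = 5.9258°: sin φ = 0.180183, cos φ = 0.983633, sin λ = 0.103240, cos λ = 0.994656.
ΔN = −sin φ cos λ·ΔX − sin φ sin λ·ΔY + cos φ·ΔZ = −(0.180183)(0.994656)(269.6) − (0.180183)(0.103240)(60.8) + (0.983633)(-226.3) = -272.04 m.

ΔN = -272.0 m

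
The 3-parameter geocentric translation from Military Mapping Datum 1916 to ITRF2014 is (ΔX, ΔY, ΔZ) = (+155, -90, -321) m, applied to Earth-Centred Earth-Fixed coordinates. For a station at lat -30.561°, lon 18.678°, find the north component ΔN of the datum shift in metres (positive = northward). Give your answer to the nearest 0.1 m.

ΔN = -216.4 m

At φ = -30.561°, λ = 18.678°: sin φ = -0.508455, cos φ = 0.861088, sin λ = 0.320249, cos λ = 0.947333.
ΔN = −sin φ cos λ·ΔX − sin φ sin λ·ΔY + cos φ·ΔZ = −(-0.508455)(0.947333)(155) − (-0.508455)(0.320249)(-90) + (0.861088)(-321) = -216.40 m.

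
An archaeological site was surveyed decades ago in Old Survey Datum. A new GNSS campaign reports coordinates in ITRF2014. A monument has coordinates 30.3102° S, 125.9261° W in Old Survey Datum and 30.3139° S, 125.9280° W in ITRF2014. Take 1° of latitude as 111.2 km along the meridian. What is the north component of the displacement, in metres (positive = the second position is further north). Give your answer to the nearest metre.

Δφ = -30.3139° − -30.3102° = -0.0037°; Δλ = -125.9280° − -125.9261° = -0.0019°.
ΔN = Δφ × 111200 = -411.4 m; ΔE = Δλ × 111200 × cos(-30.3102°) = -0.0019 × 111200 × 0.863306 = -182.4 m.

ΔN = -411 m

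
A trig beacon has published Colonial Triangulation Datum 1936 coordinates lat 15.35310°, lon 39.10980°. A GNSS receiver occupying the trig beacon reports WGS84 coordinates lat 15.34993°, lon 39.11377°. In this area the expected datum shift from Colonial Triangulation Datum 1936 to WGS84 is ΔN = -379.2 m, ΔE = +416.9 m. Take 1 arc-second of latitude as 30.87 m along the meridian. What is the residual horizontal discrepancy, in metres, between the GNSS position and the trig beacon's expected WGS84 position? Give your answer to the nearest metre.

28 m

Observed coordinate differences: Δφ = -0.00317°, Δλ = +0.00397°.
Converting to metres (1° lat = 111132 m, cos φ = 0.964312): observed ΔN = -352.3 m, observed ΔE = 425.4 m.
Subtracting the expected shift leaves a residual of -352.3 − (-379.2) = 26.9 m north and 425.4 − (416.9) = 8.5 m east.
Residual distance = √(26.9² + 8.5²) = 28.2 m.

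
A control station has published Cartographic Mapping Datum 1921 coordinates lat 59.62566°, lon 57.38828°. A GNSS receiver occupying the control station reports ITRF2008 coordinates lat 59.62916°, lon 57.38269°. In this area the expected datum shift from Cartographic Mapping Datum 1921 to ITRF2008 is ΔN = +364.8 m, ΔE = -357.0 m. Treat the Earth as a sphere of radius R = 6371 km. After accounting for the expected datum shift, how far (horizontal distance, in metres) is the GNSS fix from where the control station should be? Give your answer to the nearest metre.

Observed coordinate differences: Δφ = +0.00350°, Δλ = -0.00559°.
Converting to metres (1° lat = 111195 m, cos φ = 0.505647): observed ΔN = 389.2 m, observed ΔE = -314.3 m.
Subtracting the expected shift leaves a residual of 389.2 − (364.8) = 24.4 m north and -314.3 − (-357.0) = 42.7 m east.
Residual distance = √(24.4² + 42.7²) = 49.2 m.

49 m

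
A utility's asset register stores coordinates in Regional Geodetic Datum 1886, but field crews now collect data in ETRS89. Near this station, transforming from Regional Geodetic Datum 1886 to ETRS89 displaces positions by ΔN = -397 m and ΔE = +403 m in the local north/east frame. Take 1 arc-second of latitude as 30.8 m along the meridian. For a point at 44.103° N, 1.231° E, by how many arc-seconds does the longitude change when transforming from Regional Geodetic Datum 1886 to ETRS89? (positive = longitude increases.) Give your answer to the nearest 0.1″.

Δλ = 18.2″

At latitude 44.103°, cos φ = 0.718090.
1″ of longitude at this latitude = 30.80 × cos φ = 22.1172 m, so Δλ = 403.0 / 22.1172 = 18.221″.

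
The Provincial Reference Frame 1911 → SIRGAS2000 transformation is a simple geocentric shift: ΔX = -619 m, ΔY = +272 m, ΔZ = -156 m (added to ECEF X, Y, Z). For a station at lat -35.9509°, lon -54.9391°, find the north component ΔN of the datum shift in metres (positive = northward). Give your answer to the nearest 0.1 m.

At φ = -35.9509°, λ = -54.9391°: sin φ = -0.587092, cos φ = 0.809520, sin λ = -0.818542, cos λ = 0.574447.
ΔN = −sin φ cos λ·ΔX − sin φ sin λ·ΔY + cos φ·ΔZ = −(-0.587092)(0.574447)(-619) − (-0.587092)(-0.818542)(272) + (0.809520)(-156) = -465.76 m.

ΔN = -465.8 m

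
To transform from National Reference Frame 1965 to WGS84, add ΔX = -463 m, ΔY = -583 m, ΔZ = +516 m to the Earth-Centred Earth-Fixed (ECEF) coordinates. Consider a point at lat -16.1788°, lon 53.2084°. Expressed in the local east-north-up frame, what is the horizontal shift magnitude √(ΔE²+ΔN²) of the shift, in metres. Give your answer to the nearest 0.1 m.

289.0 m

The local east axis at (φ, λ) is (−sin λ, cos λ, 0), so ΔE = −sin(53.2084°)·(-463) + cos(53.2084°)·(-583) = 21.62 m.
The local north axis is (−sin φ cos λ, −sin φ sin λ, cos φ), giving ΔN = -77.264 − 130.089 + 495.565 = 288.21 m.
Horizontal magnitude = √(ΔE² + ΔN²) = √(21.62² + 288.21²) = 289.02 m.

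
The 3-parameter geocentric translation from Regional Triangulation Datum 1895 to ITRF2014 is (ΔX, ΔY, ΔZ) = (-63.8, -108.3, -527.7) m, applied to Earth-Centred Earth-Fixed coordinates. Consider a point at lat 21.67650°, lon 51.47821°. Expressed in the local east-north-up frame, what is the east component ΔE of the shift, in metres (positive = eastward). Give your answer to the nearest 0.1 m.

ΔE = -17.5 m

At φ = 21.67650°, λ = 51.47821°: sin φ = 0.369366, cos φ = 0.929284, sin λ = 0.782371, cos λ = 0.622812.
ΔE = −sin λ·ΔX + cos λ·ΔY = −(0.782371)·(-63.8) + (0.622812)·(-108.3) = -17.54 m.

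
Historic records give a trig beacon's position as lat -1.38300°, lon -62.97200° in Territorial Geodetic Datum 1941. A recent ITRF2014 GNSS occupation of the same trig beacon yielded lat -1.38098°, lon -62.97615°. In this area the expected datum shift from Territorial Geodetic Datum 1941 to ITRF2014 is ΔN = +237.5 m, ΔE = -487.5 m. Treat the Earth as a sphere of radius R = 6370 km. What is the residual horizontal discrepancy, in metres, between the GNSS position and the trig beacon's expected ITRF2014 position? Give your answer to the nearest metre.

Observed coordinate differences: Δφ = +0.00202°, Δλ = -0.00415°.
Converting to metres (1° lat = 111177 m, cos φ = 0.999709): observed ΔN = 224.6 m, observed ΔE = -461.3 m.
Subtracting the expected shift leaves a residual of 224.6 − (237.5) = -12.9 m north and -461.3 − (-487.5) = 26.2 m east.
Residual distance = √((-12.9)² + 26.2²) = 29.3 m.

29 m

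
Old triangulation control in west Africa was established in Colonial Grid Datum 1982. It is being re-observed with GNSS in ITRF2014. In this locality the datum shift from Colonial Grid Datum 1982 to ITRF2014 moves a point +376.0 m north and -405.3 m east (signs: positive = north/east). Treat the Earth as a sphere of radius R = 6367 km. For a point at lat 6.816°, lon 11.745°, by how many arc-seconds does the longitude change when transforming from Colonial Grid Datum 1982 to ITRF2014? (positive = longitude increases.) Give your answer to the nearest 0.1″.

Δλ = -13.2″

At latitude 6.816°, cos φ = 0.992932.
One radian of longitude at latitude φ spans R cos φ, so Δλ = ΔE / (R cos φ) = -405.3 / (6367000 × 0.992932) = -6.4109e-05 rad = -13.224″.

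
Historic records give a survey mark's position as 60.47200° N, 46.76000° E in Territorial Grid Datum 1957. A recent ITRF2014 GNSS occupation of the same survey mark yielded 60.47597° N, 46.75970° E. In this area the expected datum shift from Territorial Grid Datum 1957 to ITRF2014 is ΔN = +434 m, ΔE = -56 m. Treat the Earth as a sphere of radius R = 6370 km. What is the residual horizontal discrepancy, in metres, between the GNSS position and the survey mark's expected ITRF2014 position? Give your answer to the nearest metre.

Observed coordinate differences: Δφ = +0.00397°, Δλ = -0.00030°.
Converting to metres (1° lat = 111177 m, cos φ = 0.492849): observed ΔN = 441.4 m, observed ΔE = -16.4 m.
Subtracting the expected shift leaves a residual of 441.4 − (434) = 7.4 m north and -16.4 − (-56) = 39.6 m east.
Residual distance = √(7.4² + 39.6²) = 40.2 m.

40 m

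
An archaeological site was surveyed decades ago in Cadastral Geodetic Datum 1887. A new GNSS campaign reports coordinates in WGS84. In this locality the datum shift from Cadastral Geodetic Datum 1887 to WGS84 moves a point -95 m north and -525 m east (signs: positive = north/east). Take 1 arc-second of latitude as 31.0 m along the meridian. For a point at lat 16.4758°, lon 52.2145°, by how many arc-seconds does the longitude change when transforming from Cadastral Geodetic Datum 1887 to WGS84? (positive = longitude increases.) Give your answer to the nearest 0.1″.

At latitude 16.4758°, cos φ = 0.958940.
1″ of longitude at this latitude = 31.00 × cos φ = 29.7271 m, so Δλ = -525.0 / 29.7271 = -17.661″.

Δλ = -17.7″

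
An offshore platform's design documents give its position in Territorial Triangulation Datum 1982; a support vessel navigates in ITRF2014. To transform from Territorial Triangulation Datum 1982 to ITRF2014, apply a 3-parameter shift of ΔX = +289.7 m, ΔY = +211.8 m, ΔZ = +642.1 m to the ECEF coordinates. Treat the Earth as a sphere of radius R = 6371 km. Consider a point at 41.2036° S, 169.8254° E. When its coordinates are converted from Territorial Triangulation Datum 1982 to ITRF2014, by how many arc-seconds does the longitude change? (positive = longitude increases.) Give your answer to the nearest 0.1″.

Δλ = -11.2″

sin φ = -0.658737, cos φ = 0.752374, sin λ = 0.176648, cos λ = -0.984274.
East component: ΔE = −sin λ·ΔX + cos λ·ΔY = −(0.176648)(289.7) + (-0.984274)(211.8) = -259.64 m.
1° of latitude spans πR/180 = 111195 m; at latitude φ, 1° of longitude spans that × cos φ = 83660.1 m, so Δλ = -259.64 / 83660.1 × 3600 = -11.173″.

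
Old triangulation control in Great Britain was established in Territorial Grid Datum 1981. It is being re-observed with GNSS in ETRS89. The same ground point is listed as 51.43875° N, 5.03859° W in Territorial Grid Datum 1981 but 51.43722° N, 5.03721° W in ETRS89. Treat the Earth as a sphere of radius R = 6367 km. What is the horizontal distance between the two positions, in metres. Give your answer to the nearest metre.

195 m

Δφ = 51.43722° − 51.43875° = -0.00153°; Δλ = -5.03721° − -5.03859° = +0.00138°.
1° along a meridian = πR/180 = 111125 m.
ΔN = Δφ × 111125 = -170.0 m; ΔE = Δλ × 111125 × cos(51.43875°) = +0.00138 × 111125 × 0.623351 = 95.6 m.
Distance = √(ΔE² + ΔN²) = √(95.6² + (-170.0)²) = 195.1 m.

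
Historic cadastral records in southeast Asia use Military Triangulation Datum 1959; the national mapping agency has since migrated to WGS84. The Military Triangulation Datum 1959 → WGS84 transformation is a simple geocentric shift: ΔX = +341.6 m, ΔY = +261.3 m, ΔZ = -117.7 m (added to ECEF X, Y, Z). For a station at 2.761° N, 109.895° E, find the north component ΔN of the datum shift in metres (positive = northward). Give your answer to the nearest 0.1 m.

At φ = 2.761°, λ = 109.895°: sin φ = 0.048170, cos φ = 0.998839, sin λ = 0.940318, cos λ = -0.340297.
ΔN = −sin φ cos λ·ΔX − sin φ sin λ·ΔY + cos φ·ΔZ = −(0.048170)(-0.340297)(341.6) − (0.048170)(0.940318)(261.3) + (0.998839)(-117.7) = -123.80 m.

ΔN = -123.8 m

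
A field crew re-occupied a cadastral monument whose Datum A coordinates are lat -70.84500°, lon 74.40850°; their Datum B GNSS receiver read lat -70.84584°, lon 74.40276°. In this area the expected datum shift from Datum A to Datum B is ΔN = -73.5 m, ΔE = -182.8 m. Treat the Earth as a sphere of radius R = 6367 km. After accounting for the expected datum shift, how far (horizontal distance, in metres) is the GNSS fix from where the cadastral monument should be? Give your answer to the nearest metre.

Observed coordinate differences: Δφ = -0.00084°, Δλ = -0.00574°.
Converting to metres (1° lat = 111125 m, cos φ = 0.328125): observed ΔN = -93.3 m, observed ΔE = -209.3 m.
Subtracting the expected shift leaves a residual of -93.3 − (-73.5) = -19.8 m north and -209.3 − (-182.8) = -26.5 m east.
Residual distance = √((-19.8)² + (-26.5)²) = 33.1 m.

33 m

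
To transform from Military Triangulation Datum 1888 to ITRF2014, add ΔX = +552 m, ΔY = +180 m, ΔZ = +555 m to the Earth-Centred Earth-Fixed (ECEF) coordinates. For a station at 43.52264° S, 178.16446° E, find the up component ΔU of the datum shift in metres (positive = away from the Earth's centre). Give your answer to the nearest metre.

At φ = -43.52264°, λ = 178.16446°: sin φ = -0.688641, cos φ = 0.725102, sin λ = 0.032031, cos λ = -0.999487.
ΔU = cos φ cos λ·ΔX + cos φ sin λ·ΔY + sin φ·ΔZ = (0.725102)(-0.999487)(552) + (0.725102)(0.032031)(180) + (-0.688641)(555) = -778.07 m.

ΔU = -778 m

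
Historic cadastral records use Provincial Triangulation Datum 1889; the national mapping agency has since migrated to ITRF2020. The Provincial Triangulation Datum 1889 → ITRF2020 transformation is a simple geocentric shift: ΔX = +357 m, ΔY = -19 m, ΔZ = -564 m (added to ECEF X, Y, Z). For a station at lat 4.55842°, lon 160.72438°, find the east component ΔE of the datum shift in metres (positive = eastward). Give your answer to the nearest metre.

The local east axis at (φ, λ) is (−sin λ, cos λ, 0), so ΔE = −sin(160.72438°)·357 + cos(160.72438°)·(-19) = -99.92 m.

ΔE = -100 m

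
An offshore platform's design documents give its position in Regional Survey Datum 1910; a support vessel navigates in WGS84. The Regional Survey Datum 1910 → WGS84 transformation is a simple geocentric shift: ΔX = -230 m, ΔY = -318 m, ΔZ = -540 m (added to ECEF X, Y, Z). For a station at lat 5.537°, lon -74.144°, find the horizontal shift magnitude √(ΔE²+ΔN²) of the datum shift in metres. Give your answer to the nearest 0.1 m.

640.0 m

At φ = 5.537°, λ = -74.144°: sin φ = 0.096489, cos φ = 0.995334, sin λ = -0.961951, cos λ = 0.273221.
ΔE = −sin λ·ΔX + cos λ·ΔY = −(-0.961951)·(-230) + (0.273221)·(-318) = -308.13 m.
ΔN = −sin φ cos λ·ΔX − sin φ sin λ·ΔY + cos φ·ΔZ = −(0.096489)(0.273221)(-230) − (0.096489)(-0.961951)(-318) + (0.995334)(-540) = -560.93 m.
Horizontal magnitude = √(ΔE² + ΔN²) = √((-308.13)² + (-560.93)²) = 639.99 m.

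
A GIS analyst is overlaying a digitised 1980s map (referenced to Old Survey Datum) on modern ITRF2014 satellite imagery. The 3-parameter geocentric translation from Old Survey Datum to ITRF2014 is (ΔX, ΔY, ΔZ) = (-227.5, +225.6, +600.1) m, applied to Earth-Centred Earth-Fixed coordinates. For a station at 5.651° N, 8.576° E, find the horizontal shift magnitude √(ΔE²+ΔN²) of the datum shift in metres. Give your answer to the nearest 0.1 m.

At φ = 5.651°, λ = 8.576°: sin φ = 0.098469, cos φ = 0.995140, sin λ = 0.149121, cos λ = 0.988819.
ΔE = −sin λ·ΔX + cos λ·ΔY = −(0.149121)·(-227.5) + (0.988819)·(225.6) = 257.00 m.
ΔN = −sin φ cos λ·ΔX − sin φ sin λ·ΔY + cos φ·ΔZ = −(0.098469)(0.988819)(-227.5) − (0.098469)(0.149121)(225.6) + (0.995140)(600.1) = 616.02 m.
Horizontal magnitude = √(ΔE² + ΔN²) = √(257.00² + 616.02²) = 667.48 m.

667.5 m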